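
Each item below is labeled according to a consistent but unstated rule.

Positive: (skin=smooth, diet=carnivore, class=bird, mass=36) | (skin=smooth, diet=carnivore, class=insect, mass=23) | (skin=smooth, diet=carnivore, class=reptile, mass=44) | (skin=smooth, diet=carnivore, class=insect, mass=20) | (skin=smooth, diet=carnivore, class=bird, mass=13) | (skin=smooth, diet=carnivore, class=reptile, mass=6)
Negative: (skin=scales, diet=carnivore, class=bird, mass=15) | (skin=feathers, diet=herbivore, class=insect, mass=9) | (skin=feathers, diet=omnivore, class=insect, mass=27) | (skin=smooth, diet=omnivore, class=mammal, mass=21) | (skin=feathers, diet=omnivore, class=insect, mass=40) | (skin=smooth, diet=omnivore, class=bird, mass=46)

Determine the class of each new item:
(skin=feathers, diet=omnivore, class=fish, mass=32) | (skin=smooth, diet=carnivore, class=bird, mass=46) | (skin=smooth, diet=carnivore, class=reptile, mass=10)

The simplest hypothesis consistent with all the labels is: skin is smooth AND diet is carnivore.
(skin=feathers, diet=omnivore, class=fish, mass=32) → skin is feathers, diet is omnivore → Negative.
(skin=smooth, diet=carnivore, class=bird, mass=46) → skin is smooth, diet is carnivore → Positive.
(skin=smooth, diet=carnivore, class=reptile, mass=10) → skin is smooth, diet is carnivore → Positive.

Negative, Positive, Positive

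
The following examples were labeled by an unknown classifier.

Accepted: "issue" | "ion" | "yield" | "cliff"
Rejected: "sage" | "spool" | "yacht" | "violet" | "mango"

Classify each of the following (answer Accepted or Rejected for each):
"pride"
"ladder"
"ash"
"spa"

One predicate separates the groups cleanly: odd length AND contains 'i'.
"pride": length 5, has 'i', qualifies → Accepted. "ladder": length 6, no 'i', doesn't match → Rejected. "ash": length 3, no 'i', doesn't match → Rejected. "spa": length 3, no 'i', doesn't match → Rejected.

Accepted, Rejected, Rejected, Rejected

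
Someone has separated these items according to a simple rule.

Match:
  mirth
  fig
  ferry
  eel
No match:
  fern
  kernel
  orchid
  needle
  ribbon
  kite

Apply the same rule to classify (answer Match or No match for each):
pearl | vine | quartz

Every 'Match' example satisfies: odd length. None of the 'No match' examples do.
pearl: length 5, checks out → Match. vine: length 4, fails this test → No match. quartz: length 6, fails this test → No match.

Match, No match, No match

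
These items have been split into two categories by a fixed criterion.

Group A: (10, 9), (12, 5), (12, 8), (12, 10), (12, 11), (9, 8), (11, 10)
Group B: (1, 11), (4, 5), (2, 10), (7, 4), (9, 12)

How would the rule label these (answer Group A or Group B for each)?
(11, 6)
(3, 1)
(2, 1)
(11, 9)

Group A, Group B, Group B, Group A

The pattern is that an item is 'Group A' exactly when: first > second AND sum ≥ 12.
(11, 6) → 11 > 6, 11+6 = 17 → Group A.
(3, 1) → 3 > 1, 3+1 = 4 → Group B.
(2, 1) → 2 > 1, 2+1 = 3 → Group B.
(11, 9) → 11 > 9, 11+9 = 20 → Group A.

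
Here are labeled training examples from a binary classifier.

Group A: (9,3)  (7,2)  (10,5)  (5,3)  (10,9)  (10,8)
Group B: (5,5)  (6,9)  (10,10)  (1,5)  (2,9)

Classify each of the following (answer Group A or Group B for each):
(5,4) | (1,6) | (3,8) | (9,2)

Group A, Group B, Group B, Group A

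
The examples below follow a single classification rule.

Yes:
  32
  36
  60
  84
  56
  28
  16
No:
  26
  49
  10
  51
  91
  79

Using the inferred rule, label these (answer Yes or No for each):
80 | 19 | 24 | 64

Yes, No, Yes, Yes

The common property of the 'Yes' items is: multiple of 4. No 'No' item has it.
80: Yes (80 = 4·20).
19: No (19 = 4·4 + 3).
24: Yes (24 = 4·6).
64: Yes (64 = 4·16).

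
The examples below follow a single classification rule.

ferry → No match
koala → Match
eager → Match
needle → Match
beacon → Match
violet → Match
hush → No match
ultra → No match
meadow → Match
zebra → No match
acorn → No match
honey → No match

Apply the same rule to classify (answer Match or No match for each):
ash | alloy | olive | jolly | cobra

No match, No match, Match, No match, No match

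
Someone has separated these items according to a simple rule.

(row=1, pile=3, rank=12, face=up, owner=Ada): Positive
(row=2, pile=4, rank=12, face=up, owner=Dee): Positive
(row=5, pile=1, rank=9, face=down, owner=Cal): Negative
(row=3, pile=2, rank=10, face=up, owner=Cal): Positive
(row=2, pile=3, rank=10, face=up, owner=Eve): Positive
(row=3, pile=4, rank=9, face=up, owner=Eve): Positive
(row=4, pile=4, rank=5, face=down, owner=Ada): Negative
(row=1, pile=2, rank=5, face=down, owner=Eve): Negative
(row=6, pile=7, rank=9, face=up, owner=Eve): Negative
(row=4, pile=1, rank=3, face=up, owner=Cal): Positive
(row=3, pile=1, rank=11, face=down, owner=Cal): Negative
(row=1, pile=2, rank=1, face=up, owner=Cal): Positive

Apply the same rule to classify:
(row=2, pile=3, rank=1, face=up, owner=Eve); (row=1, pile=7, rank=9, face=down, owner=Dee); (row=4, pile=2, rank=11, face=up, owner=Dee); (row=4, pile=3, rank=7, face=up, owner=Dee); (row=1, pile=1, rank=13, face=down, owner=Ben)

Positive, Negative, Positive, Positive, Negative

Every 'Positive' example satisfies: face is up AND row ≤ 4. None of the 'Negative' examples do.
(row=2, pile=3, rank=1, face=up, owner=Eve): face is up, row = 2 — meets the rule, so Positive.
(row=1, pile=7, rank=9, face=down, owner=Dee): face is down, row = 1 — lacks this property, so Negative.
(row=4, pile=2, rank=11, face=up, owner=Dee): face is up, row = 4 — meets the rule, so Positive.
(row=4, pile=3, rank=7, face=up, owner=Dee): face is up, row = 4 — meets the rule, so Positive.
(row=1, pile=1, rank=13, face=down, owner=Ben): face is down, row = 1 — lacks this property, so Negative.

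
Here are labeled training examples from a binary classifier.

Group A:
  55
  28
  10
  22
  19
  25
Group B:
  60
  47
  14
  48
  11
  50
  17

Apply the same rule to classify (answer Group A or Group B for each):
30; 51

Group B, Group B

'Group A' ⟺ ≡ 1 (mod 3).
30: Group B (30 mod 3 = 0).
51: Group B (51 mod 3 = 0).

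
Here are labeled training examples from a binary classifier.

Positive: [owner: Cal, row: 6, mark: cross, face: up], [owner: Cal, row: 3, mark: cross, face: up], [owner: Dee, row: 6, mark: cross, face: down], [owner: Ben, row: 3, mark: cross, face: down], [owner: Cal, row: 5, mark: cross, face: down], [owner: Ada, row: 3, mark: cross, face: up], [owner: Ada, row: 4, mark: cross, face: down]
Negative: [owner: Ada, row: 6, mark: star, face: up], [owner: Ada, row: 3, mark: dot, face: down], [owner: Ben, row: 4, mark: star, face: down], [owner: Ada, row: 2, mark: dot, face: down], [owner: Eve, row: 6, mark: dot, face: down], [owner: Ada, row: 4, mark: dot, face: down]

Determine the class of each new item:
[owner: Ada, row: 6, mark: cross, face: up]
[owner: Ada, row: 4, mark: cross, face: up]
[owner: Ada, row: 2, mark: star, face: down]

Looking at the examples, the only property every 'Positive' case has and every 'Negative' case lacks is: mark is cross.
Positive: [owner: Ada, row: 6, mark: cross, face: up], since mark is cross.
Positive: [owner: Ada, row: 4, mark: cross, face: up], since mark is cross.
Negative: [owner: Ada, row: 2, mark: star, face: down], since mark is star.

Positive, Positive, Negative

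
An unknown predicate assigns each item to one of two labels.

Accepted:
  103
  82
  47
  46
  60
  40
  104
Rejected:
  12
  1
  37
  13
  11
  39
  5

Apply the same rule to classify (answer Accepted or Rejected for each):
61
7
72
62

Rule: at least 40. This holds for each 'Accepted' example and fails for each 'Rejected' one.
61 — 61 ≥ 40, hence Accepted. 7 — 7 < 40, hence Rejected. 72 — 72 ≥ 40, hence Accepted. 62 — 62 ≥ 40, hence Accepted.

Accepted, Rejected, Accepted, Accepted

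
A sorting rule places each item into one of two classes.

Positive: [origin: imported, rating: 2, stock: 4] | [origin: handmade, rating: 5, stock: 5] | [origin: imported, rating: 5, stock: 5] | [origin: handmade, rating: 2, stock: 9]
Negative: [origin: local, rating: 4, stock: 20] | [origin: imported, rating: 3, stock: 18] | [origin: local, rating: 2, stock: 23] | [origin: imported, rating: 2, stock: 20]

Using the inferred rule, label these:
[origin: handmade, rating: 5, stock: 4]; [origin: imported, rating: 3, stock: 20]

The classifier is using: stock ≤ 9.
[origin: handmade, rating: 5, stock: 4] → stock = 4 → Positive. [origin: imported, rating: 3, stock: 20] → stock = 20 → Negative.

Positive, Negative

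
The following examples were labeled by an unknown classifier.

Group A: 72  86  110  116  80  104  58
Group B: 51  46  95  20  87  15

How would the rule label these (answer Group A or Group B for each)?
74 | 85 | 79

The simplest hypothesis consistent with all the labels is: even AND at least 51.

Group A, Group B, Group B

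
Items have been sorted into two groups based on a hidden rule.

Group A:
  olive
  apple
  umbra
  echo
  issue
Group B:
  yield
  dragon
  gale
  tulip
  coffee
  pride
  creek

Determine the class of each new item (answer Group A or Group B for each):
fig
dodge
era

Group B, Group B, Group A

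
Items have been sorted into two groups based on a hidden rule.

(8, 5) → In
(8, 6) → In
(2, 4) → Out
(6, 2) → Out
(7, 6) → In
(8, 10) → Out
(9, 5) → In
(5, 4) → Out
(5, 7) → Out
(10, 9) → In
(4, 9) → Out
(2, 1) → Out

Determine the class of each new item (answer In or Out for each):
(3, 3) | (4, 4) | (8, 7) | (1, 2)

Out, Out, In, Out

The rule appears to be: first > second AND sum ≥ 12.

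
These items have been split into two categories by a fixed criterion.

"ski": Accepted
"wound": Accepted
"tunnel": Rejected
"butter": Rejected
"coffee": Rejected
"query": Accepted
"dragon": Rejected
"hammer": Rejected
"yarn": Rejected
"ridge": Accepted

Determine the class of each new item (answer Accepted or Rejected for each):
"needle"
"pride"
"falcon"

Rejected, Accepted, Rejected

Every 'Accepted' example satisfies: odd length. None of the 'Rejected' examples do.
"needle": Rejected (length 6).
"pride": Accepted (length 5).
"falcon": Rejected (length 6).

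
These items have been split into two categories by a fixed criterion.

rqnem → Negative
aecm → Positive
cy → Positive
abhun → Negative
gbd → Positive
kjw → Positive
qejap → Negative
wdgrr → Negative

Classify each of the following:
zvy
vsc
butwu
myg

A rule that fits every label: length ≤ 4 — true of each 'Positive' example, false of each 'Negative' one.
Positive: zvy, since length 3.
Positive: vsc, since length 3.
Negative: butwu, since length 5.
Positive: myg, since length 3.

Positive, Positive, Negative, Positive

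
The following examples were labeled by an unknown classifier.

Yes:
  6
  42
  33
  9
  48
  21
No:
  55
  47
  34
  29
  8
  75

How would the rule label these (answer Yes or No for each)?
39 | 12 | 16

The common property of the 'Yes' items is: multiple of 3 AND at most 48. No 'No' item has it.
39 → 39 = 3·13, 39 ≤ 48 → Yes. 12 → 12 = 3·4, 12 ≤ 48 → Yes. 16 → 16 = 3·5 + 1, 16 ≤ 48 → No.

Yes, Yes, No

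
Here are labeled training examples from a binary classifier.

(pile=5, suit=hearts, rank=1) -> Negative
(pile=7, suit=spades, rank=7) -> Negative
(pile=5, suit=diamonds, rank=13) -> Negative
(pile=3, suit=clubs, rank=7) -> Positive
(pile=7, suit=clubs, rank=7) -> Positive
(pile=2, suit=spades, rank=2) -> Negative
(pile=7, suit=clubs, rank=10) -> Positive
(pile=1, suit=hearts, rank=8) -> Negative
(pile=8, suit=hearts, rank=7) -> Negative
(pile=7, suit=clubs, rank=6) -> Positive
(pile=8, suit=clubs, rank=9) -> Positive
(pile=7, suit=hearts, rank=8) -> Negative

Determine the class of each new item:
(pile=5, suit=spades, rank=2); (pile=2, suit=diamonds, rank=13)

The distinguishing property — suit is clubs — holds for all the 'Positive' cases and none of the 'Negative' cases.

Negative, Negative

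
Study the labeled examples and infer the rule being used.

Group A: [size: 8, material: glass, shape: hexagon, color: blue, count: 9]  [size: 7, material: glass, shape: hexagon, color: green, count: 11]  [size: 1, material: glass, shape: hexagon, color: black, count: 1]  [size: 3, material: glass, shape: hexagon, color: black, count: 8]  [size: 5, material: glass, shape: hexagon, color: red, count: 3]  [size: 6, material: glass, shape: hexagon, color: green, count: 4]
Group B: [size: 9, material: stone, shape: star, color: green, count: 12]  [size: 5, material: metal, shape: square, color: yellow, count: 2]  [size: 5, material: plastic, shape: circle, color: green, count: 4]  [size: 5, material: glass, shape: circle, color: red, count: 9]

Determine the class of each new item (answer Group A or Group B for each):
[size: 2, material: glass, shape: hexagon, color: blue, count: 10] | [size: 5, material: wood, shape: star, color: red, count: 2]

The distinguishing property — shape is hexagon — holds for all the 'Group A' cases and none of the 'Group B' cases.
[size: 2, material: glass, shape: hexagon, color: blue, count: 10]: shape is hexagon — fits, so Group A. [size: 5, material: wood, shape: star, color: red, count: 2]: shape is star — fails this test, so Group B.

Group A, Group B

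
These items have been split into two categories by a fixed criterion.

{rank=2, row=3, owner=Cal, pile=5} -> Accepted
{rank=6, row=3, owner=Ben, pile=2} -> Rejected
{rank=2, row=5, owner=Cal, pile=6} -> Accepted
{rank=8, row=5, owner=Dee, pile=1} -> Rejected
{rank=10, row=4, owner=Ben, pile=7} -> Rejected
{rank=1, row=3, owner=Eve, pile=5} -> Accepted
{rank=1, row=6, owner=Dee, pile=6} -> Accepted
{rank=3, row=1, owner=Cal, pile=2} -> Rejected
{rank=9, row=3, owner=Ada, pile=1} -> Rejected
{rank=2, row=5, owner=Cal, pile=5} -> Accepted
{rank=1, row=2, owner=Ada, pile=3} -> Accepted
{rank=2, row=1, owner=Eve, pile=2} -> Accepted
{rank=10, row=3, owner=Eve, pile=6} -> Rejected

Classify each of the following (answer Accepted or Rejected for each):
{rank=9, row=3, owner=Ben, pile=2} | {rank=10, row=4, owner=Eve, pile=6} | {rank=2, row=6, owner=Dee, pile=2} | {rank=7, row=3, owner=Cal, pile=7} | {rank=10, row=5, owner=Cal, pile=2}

One predicate separates the groups cleanly: rank ≤ 2.
{rank=9, row=3, owner=Ben, pile=2} — rank = 9, hence Rejected.
{rank=10, row=4, owner=Eve, pile=6} — rank = 10, hence Rejected.
{rank=2, row=6, owner=Dee, pile=2} — rank = 2, hence Accepted.
{rank=7, row=3, owner=Cal, pile=7} — rank = 7, hence Rejected.
{rank=10, row=5, owner=Cal, pile=2} — rank = 10, hence Rejected.

Rejected, Rejected, Accepted, Rejected, Rejected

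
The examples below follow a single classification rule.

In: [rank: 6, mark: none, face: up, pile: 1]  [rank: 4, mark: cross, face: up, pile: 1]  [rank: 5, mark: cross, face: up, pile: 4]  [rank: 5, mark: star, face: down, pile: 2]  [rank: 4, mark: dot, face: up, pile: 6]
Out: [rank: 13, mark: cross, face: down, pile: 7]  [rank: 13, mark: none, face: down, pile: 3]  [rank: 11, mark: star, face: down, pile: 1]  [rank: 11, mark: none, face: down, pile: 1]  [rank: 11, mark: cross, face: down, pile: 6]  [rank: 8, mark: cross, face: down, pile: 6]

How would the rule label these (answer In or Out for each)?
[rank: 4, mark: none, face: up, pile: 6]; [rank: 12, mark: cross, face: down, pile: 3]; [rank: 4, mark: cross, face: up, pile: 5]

The classifier is using: rank ≤ 6.
[rank: 4, mark: none, face: up, pile: 6] — rank = 4, hence In. [rank: 12, mark: cross, face: down, pile: 3] — rank = 12, hence Out. [rank: 4, mark: cross, face: up, pile: 5] — rank = 4, hence In.

In, Out, In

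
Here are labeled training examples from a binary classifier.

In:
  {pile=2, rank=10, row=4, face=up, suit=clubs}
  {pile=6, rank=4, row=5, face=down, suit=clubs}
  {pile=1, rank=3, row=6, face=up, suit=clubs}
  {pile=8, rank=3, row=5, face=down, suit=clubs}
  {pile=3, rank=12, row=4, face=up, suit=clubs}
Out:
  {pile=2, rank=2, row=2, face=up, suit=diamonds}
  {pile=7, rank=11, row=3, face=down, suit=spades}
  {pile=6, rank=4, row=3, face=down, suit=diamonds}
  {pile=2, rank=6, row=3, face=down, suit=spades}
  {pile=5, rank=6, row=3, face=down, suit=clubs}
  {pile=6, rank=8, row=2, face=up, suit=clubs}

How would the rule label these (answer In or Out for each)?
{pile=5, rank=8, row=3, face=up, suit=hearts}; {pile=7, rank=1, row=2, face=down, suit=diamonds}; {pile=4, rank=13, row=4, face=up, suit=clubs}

Out, Out, In

The distinguishing property — row ≥ 4 — holds for all the 'In' cases and none of the 'Out' cases.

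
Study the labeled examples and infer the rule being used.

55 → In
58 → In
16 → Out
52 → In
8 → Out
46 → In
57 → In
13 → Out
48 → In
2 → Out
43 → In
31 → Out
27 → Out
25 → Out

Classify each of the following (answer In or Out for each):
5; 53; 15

The simplest hypothesis consistent with all the labels is: at least 43.

Out, In, Out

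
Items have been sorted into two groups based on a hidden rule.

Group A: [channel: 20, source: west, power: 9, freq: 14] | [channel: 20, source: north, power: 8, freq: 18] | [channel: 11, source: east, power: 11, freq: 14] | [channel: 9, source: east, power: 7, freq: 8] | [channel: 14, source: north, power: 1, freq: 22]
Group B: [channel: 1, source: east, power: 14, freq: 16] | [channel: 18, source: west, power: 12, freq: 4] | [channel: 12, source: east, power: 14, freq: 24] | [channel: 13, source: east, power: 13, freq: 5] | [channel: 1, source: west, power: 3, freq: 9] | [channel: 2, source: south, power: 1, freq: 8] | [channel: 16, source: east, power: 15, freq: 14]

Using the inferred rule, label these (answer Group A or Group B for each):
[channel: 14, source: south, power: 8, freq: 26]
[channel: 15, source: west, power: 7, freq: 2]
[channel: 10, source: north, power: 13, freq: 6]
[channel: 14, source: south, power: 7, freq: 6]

Rule: channel ≥ 9 AND power ≤ 11. This holds for each 'Group A' example and fails for each 'Group B' one.
[channel: 14, source: south, power: 8, freq: 26] → channel = 14, power = 8 → Group A.
[channel: 15, source: west, power: 7, freq: 2] → channel = 15, power = 7 → Group A.
[channel: 10, source: north, power: 13, freq: 6] → channel = 10, power = 13 → Group B.
[channel: 14, source: south, power: 7, freq: 6] → channel = 14, power = 7 → Group A.

Group A, Group A, Group B, Group A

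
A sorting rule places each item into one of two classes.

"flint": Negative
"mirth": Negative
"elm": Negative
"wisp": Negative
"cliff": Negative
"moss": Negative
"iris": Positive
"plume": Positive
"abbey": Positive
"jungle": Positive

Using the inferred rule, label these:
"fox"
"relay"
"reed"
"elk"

Negative, Positive, Positive, Negative

The distinguishing property — has ≥ 2 vowels — holds for all the 'Positive' cases and none of the 'Negative' cases.
"fox": 1 vowel — lacks this property, so Negative. "relay": 2 vowels — qualifies, so Positive. "reed": 2 vowels — qualifies, so Positive. "elk": 1 vowel — lacks this property, so Negative.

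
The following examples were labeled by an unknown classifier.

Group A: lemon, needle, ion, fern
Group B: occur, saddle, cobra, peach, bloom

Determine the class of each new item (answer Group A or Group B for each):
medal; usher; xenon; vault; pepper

Group B, Group B, Group A, Group B, Group B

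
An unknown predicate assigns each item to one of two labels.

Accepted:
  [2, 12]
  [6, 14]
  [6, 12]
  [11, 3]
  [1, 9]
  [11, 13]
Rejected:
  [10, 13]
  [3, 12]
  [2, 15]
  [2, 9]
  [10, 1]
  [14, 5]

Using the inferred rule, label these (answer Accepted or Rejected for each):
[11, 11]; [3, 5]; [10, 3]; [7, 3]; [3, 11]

Accepted, Accepted, Rejected, Accepted, Accepted

The distinguishing property — sum is even — holds for all the 'Accepted' cases and none of the 'Rejected' cases.
[11, 11] — 11+11 = 22, hence Accepted. [3, 5] — 3+5 = 8, hence Accepted. [10, 3] — 10+3 = 13, hence Rejected. [7, 3] — 7+3 = 10, hence Accepted. [3, 11] — 3+11 = 14, hence Accepted.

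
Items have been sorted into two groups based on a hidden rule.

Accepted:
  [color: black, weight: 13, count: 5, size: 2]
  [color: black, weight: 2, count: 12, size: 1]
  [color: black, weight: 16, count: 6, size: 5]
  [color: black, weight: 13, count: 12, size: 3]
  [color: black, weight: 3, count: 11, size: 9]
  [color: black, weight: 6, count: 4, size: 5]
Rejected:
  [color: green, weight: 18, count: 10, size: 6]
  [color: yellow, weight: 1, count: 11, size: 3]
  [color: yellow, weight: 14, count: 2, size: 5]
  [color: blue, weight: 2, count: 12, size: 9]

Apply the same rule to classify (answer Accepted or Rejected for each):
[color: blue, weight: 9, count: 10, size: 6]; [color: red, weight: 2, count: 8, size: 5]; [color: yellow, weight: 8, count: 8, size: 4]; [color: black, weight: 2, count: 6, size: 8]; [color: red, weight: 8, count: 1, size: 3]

Rejected, Rejected, Rejected, Accepted, Rejected

The rule appears to be: color is black.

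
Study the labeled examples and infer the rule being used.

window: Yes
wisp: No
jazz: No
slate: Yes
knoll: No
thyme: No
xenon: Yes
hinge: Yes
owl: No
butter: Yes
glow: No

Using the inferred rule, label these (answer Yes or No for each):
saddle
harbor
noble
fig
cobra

The classifier is using: has ≥ 2 vowels.

Yes, Yes, Yes, No, Yes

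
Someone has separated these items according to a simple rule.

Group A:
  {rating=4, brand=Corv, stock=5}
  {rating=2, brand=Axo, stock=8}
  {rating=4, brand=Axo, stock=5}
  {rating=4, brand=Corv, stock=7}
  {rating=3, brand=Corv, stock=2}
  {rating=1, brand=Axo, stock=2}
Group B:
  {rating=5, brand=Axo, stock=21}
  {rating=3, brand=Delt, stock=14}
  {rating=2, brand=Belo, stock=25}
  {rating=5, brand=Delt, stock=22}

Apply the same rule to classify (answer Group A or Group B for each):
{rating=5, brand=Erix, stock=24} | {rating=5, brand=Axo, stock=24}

Group B, Group B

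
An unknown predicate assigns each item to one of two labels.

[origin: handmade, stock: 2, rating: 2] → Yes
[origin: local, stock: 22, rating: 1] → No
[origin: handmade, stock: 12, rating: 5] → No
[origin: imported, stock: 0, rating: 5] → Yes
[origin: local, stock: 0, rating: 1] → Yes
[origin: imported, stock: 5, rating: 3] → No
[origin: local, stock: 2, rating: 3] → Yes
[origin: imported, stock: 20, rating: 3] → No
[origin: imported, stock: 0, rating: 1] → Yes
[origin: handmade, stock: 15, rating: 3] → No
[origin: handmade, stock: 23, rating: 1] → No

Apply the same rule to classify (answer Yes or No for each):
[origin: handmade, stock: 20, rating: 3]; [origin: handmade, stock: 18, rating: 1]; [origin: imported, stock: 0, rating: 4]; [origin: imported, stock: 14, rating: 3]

The rule appears to be: stock ≤ 2.
[origin: handmade, stock: 20, rating: 3] → stock = 20 → No.
[origin: handmade, stock: 18, rating: 1] → stock = 18 → No.
[origin: imported, stock: 0, rating: 4] → stock = 0 → Yes.
[origin: imported, stock: 14, rating: 3] → stock = 14 → No.

No, No, Yes, No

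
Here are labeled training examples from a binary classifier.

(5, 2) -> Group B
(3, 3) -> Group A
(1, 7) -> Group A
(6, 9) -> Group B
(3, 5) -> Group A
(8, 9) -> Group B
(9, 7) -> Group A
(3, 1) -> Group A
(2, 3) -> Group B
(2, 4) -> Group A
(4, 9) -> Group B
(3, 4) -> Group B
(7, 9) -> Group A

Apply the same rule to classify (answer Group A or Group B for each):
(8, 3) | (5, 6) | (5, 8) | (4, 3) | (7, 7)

Group B, Group B, Group B, Group B, Group A

The pattern is that an item is 'Group A' exactly when: sum is even.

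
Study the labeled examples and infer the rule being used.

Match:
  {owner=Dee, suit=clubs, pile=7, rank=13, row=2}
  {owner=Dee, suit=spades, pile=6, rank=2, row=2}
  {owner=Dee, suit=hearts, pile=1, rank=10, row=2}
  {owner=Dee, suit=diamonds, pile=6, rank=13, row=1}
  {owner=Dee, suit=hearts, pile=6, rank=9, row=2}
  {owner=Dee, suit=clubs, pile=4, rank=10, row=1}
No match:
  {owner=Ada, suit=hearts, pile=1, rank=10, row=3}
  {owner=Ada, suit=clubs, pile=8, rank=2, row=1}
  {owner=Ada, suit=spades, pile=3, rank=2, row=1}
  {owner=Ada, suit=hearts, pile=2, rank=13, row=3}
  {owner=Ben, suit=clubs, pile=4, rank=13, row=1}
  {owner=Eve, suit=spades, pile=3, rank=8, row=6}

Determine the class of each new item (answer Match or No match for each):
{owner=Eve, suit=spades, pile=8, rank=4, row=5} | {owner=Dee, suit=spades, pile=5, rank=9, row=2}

Rule: owner is Dee. This holds for each 'Match' example and fails for each 'No match' one.
{owner=Eve, suit=spades, pile=8, rank=4, row=5} → owner is Eve → No match. {owner=Dee, suit=spades, pile=5, rank=9, row=2} → owner is Dee → Match.

No match, Match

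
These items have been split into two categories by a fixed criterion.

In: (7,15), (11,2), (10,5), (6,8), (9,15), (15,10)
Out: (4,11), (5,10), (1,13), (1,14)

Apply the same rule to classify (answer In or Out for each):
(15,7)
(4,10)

In, Out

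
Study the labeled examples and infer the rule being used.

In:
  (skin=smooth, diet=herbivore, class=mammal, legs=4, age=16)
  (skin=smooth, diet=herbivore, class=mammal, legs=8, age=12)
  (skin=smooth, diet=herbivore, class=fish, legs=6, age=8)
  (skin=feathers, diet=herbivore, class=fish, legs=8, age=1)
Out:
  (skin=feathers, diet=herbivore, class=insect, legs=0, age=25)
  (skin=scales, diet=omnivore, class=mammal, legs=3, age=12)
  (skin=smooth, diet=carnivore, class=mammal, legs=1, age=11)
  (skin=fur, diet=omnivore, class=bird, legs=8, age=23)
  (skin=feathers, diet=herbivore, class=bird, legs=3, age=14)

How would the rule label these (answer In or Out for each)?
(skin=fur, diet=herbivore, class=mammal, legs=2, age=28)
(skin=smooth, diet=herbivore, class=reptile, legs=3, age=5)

Out, Out

All 'In' examples share one property — diet is herbivore AND legs ≥ 4 — and every 'Out' example lacks it.
(skin=fur, diet=herbivore, class=mammal, legs=2, age=28) — diet is herbivore, legs = 2, hence Out.
(skin=smooth, diet=herbivore, class=reptile, legs=3, age=5) — diet is herbivore, legs = 3, hence Out.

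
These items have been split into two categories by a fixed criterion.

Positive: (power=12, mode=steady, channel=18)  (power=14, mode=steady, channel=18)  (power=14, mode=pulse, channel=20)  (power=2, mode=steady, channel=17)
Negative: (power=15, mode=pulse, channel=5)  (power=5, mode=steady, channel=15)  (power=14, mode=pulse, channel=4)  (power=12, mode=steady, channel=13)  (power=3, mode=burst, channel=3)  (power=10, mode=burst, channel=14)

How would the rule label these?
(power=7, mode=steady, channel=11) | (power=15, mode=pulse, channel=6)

Rule: channel ≥ 17. This holds for each 'Positive' example and fails for each 'Negative' one.
(power=7, mode=steady, channel=11): Negative (channel = 11). (power=15, mode=pulse, channel=6): Negative (channel = 6).

Negative, Negative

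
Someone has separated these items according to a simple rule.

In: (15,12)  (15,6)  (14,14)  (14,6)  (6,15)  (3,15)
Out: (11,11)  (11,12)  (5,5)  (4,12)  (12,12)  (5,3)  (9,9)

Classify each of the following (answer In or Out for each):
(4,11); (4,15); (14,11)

The simplest hypothesis consistent with all the labels is: max ≥ 14.

Out, In, In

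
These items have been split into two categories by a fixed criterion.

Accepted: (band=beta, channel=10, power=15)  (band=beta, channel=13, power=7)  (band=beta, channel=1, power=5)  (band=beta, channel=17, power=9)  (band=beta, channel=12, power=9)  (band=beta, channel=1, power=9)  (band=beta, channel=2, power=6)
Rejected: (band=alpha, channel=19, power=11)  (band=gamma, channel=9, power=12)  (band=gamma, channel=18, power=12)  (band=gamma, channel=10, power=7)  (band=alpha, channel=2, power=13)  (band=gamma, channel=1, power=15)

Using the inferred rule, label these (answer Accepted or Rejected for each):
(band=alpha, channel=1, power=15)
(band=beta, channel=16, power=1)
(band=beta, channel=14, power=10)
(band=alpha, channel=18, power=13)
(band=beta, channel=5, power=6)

Rejected, Accepted, Accepted, Rejected, Accepted

The simplest hypothesis consistent with all the labels is: band is beta.
(band=alpha, channel=1, power=15): band is alpha — does not satisfy this, so Rejected. (band=beta, channel=16, power=1): band is beta — fits, so Accepted. (band=beta, channel=14, power=10): band is beta — fits, so Accepted. (band=alpha, channel=18, power=13): band is alpha — does not satisfy this, so Rejected. (band=beta, channel=5, power=6): band is beta — fits, so Accepted.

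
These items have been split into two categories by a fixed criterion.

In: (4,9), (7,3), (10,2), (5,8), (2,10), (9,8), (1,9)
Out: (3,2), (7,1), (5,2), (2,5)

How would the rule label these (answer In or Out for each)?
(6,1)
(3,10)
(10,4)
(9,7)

Out, In, In, In

The simplest hypothesis consistent with all the labels is: sum ≥ 10.
(6,1) → 6+1 = 7 → Out.
(3,10) → 3+10 = 13 → In.
(10,4) → 10+4 = 14 → In.
(9,7) → 9+7 = 16 → In.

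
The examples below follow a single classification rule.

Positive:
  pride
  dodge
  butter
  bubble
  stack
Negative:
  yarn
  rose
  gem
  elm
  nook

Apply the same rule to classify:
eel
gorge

Negative, Positive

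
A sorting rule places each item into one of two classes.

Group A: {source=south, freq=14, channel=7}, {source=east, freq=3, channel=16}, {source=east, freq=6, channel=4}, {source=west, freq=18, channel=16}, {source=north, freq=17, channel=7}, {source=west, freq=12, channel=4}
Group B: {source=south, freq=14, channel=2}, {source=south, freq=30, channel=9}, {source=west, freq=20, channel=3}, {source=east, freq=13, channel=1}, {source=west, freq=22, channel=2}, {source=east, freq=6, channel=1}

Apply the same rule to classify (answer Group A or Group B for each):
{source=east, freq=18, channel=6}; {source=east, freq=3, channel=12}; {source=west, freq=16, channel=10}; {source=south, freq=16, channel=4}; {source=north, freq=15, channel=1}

The rule appears to be: channel ≥ 3 AND freq ≤ 18.
{source=east, freq=18, channel=6}: Group A (channel = 6, freq = 18). {source=east, freq=3, channel=12}: Group A (channel = 12, freq = 3). {source=west, freq=16, channel=10}: Group A (channel = 10, freq = 16). {source=south, freq=16, channel=4}: Group A (channel = 4, freq = 16). {source=north, freq=15, channel=1}: Group B (channel = 1, freq = 15).

Group A, Group A, Group A, Group A, Group B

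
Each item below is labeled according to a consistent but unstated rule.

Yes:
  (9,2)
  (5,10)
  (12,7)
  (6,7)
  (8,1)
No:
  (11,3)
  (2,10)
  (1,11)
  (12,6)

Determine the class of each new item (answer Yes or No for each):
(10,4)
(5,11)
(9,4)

Every 'Yes' example satisfies: sum is odd. None of the 'No' examples do.
(10,4): 10+4 = 14, fails the rule → No. (5,11): 5+11 = 16, fails the rule → No. (9,4): 9+4 = 13, passes → Yes.

No, No, Yes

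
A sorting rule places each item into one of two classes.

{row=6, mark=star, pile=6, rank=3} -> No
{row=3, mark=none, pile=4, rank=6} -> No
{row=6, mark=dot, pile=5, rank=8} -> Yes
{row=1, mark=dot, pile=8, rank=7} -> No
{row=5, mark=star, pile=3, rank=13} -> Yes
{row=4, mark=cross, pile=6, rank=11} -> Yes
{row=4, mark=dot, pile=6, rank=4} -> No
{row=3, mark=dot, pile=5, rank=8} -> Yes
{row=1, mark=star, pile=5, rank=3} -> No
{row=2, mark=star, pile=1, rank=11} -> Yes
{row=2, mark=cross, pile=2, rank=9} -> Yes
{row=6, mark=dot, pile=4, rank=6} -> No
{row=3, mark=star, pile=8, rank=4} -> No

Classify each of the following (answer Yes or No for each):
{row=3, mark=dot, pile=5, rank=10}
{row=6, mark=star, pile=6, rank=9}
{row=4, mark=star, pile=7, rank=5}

The simplest hypothesis consistent with all the labels is: rank ≥ 8.
{row=3, mark=dot, pile=5, rank=10} — rank = 10, hence Yes. {row=6, mark=star, pile=6, rank=9} — rank = 9, hence Yes. {row=4, mark=star, pile=7, rank=5} — rank = 5, hence No.

Yes, Yes, No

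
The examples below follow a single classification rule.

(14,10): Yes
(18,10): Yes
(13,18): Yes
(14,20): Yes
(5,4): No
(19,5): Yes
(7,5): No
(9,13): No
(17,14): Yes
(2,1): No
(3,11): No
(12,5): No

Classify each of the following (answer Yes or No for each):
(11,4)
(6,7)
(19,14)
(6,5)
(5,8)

Rule: sum ≥ 24. This holds for each 'Yes' example and fails for each 'No' one.
(11,4): 11+4 = 15, doesn't qualify → No. (6,7): 6+7 = 13, doesn't qualify → No. (19,14): 19+14 = 33, matches → Yes. (6,5): 6+5 = 11, doesn't qualify → No. (5,8): 5+8 = 13, doesn't qualify → No.

No, No, Yes, No, No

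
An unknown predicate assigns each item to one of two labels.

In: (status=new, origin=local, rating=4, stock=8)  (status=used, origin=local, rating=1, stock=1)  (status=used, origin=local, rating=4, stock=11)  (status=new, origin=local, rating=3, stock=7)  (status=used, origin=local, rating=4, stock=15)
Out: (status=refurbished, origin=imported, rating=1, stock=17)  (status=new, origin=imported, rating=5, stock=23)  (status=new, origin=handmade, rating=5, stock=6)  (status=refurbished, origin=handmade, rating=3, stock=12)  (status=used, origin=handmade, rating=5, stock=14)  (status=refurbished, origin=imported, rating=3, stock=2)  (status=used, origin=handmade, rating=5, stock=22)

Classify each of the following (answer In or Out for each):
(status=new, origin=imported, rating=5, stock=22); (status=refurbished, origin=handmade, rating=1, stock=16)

Out, Out

The simplest hypothesis consistent with all the labels is: origin is local.
(status=new, origin=imported, rating=5, stock=22): Out (origin is imported).
(status=refurbished, origin=handmade, rating=1, stock=16): Out (origin is handmade).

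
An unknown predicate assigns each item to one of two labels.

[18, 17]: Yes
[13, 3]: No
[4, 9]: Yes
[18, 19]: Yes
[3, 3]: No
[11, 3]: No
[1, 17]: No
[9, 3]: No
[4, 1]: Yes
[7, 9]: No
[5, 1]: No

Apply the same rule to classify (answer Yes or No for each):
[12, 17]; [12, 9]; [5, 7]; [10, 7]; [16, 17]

The rule appears to be: sum is odd.
[12, 17] — 12+17 = 29, hence Yes. [12, 9] — 12+9 = 21, hence Yes. [5, 7] — 5+7 = 12, hence No. [10, 7] — 10+7 = 17, hence Yes. [16, 17] — 16+17 = 33, hence Yes.

Yes, Yes, No, Yes, Yes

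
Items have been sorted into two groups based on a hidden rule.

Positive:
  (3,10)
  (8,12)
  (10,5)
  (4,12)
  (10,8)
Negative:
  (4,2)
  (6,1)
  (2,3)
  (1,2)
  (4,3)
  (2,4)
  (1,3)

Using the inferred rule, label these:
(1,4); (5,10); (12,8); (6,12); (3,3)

All 'Positive' examples share one property — sum ≥ 13 — and every 'Negative' example lacks it.
(1,4): 1+4 = 5, doesn't qualify → Negative.
(5,10): 5+10 = 15, satisfies this → Positive.
(12,8): 12+8 = 20, satisfies this → Positive.
(6,12): 6+12 = 18, satisfies this → Positive.
(3,3): 3+3 = 6, doesn't qualify → Negative.

Negative, Positive, Positive, Positive, Negative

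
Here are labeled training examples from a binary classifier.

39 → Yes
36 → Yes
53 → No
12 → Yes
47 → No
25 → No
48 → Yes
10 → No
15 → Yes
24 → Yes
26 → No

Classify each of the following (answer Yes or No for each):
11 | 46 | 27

No, No, Yes

The pattern is that an item is 'Yes' exactly when: multiple of 3.
11: No (11 = 3·3 + 2).
46: No (46 = 3·15 + 1).
27: Yes (27 = 3·9).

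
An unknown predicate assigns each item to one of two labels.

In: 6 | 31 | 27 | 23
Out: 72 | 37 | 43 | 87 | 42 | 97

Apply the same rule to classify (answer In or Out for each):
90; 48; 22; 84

Out, Out, In, Out

One predicate separates the groups cleanly: at most 31.
90: Out (90 > 31). 48: Out (48 > 31). 22: In (22 ≤ 31). 84: Out (84 > 31).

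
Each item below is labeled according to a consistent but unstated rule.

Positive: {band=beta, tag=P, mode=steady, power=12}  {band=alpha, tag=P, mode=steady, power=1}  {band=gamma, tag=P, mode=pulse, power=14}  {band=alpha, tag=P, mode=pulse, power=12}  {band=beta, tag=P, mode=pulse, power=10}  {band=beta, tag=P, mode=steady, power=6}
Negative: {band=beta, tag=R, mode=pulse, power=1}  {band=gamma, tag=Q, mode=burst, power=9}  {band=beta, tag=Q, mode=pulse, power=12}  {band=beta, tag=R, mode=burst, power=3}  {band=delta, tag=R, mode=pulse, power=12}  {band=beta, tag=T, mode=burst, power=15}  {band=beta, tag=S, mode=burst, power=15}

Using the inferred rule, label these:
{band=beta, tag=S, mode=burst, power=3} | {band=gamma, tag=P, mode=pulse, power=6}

The simplest hypothesis consistent with all the labels is: tag is P.

Negative, Positive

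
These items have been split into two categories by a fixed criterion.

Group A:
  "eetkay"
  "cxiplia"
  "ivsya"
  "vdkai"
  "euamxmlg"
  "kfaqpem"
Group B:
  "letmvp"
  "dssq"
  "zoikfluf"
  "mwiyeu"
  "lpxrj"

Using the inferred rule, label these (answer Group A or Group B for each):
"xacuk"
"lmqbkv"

Group A, Group B

'Group A' ⟺ contains 'a'.
"xacuk" — has 'a', hence Group A.
"lmqbkv" — no 'a', hence Group B.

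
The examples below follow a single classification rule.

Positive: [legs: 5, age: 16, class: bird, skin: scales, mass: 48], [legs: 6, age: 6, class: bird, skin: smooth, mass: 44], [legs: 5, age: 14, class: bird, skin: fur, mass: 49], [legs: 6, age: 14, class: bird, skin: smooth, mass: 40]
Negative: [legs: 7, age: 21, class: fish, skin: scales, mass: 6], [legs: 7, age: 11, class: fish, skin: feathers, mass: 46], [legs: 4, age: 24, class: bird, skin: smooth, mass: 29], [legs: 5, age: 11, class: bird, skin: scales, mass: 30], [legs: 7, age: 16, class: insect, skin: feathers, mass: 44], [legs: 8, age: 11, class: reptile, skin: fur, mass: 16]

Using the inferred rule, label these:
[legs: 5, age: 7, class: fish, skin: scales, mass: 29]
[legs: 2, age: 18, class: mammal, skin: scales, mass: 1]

'Positive' ⟺ class is bird AND mass ≥ 40.
[legs: 5, age: 7, class: fish, skin: scales, mass: 29]: class is fish, mass = 29, fails the rule → Negative.
[legs: 2, age: 18, class: mammal, skin: scales, mass: 1]: class is mammal, mass = 1, fails the rule → Negative.

Negative, Negative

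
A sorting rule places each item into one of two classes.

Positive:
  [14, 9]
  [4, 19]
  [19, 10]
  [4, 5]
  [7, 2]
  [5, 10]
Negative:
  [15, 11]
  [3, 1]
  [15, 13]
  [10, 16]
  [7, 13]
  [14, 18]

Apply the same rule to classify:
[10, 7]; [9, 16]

Positive, Positive

Comparing the two groups points to one rule — sum is odd.
[10, 7]: 10+7 = 17 — passes, so Positive.
[9, 16]: 9+16 = 25 — passes, so Positive.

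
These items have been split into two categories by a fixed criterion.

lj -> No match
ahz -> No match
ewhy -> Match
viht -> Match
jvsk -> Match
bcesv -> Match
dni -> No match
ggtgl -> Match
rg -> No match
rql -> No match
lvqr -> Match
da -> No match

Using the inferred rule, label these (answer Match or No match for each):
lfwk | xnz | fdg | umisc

The distinguishing property — length ≥ 4 — holds for all the 'Match' cases and none of the 'No match' cases.

Match, No match, No match, Match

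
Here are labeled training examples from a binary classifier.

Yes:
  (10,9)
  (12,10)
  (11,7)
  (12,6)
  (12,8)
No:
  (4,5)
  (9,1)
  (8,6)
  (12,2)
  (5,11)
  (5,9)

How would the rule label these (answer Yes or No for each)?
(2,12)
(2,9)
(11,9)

No, No, Yes

Every 'Yes' example satisfies: sum ≥ 18. None of the 'No' examples do.
(2,12): 2+12 = 14, doesn't match → No. (2,9): 2+9 = 11, doesn't match → No. (11,9): 11+9 = 20, qualifies → Yes.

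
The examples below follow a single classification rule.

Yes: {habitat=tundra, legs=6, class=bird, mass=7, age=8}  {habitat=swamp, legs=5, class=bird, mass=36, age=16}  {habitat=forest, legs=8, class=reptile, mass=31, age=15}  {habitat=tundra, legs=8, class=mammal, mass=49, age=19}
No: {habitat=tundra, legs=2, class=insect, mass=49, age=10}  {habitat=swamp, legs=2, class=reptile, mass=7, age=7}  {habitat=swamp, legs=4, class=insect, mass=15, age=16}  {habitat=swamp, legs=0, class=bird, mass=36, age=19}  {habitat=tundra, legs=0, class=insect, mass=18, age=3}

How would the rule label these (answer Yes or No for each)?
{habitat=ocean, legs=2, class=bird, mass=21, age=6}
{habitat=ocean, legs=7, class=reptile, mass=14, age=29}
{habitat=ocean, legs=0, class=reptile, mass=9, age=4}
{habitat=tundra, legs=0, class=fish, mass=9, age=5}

Every 'Yes' example satisfies: legs ≥ 5. None of the 'No' examples do.

No, Yes, No, No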